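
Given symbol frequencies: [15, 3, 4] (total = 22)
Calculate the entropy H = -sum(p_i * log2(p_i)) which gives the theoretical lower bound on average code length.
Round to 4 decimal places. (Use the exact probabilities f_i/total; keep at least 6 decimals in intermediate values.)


Per-symbol terms -p_i * log2(p_i) with p_i = f_i/22:
  p = 15/22 = 0.681818: log2(p) = -0.552541, -p*log2(p) = 0.376733
  p = 3/22 = 0.136364: log2(p) = -2.874469, -p*log2(p) = 0.391973
  p = 4/22 = 0.181818: log2(p) = -2.459432, -p*log2(p) = 0.447169
H = 0.376733 + 0.391973 + 0.447169 = 1.215875

H = 1.2159 bits/symbol


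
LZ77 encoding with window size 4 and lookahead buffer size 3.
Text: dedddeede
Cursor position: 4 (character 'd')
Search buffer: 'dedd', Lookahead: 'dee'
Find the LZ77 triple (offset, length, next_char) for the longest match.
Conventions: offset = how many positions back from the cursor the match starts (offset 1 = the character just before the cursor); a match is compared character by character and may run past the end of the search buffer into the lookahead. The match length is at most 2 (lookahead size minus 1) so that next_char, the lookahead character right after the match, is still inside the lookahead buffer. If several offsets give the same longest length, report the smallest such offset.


Try each offset into the search buffer:
  offset=1 (pos 3, char 'd'): match length 1
  offset=2 (pos 2, char 'd'): match length 1
  offset=3 (pos 1, char 'e'): match length 0
  offset=4 (pos 0, char 'd'): match length 2
Longest match has length 2 at offset 4.
next_char = character at position 4 + 2 = 6 -> 'e'

Best match: offset=4, length=2 (matching 'de' starting at position 0)
LZ77 triple: (4, 2, 'e')


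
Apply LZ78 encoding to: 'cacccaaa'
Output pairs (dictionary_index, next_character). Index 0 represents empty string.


LZ78 encoding steps:
Dictionary: {0: ''}
Step 1: w='' (idx 0), next='c' -> output (0, 'c'), add 'c' as idx 1
Step 2: w='' (idx 0), next='a' -> output (0, 'a'), add 'a' as idx 2
Step 3: w='c' (idx 1), next='c' -> output (1, 'c'), add 'cc' as idx 3
Step 4: w='c' (idx 1), next='a' -> output (1, 'a'), add 'ca' as idx 4
Step 5: w='a' (idx 2), next='a' -> output (2, 'a'), add 'aa' as idx 5


Encoded: [(0, 'c'), (0, 'a'), (1, 'c'), (1, 'a'), (2, 'a')]


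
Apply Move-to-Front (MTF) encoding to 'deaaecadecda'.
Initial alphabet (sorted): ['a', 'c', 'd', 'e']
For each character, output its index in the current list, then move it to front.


MTF encoding:
'd': index 2 in ['a', 'c', 'd', 'e'] -> ['d', 'a', 'c', 'e']
'e': index 3 in ['d', 'a', 'c', 'e'] -> ['e', 'd', 'a', 'c']
'a': index 2 in ['e', 'd', 'a', 'c'] -> ['a', 'e', 'd', 'c']
'a': index 0 in ['a', 'e', 'd', 'c'] -> ['a', 'e', 'd', 'c']
'e': index 1 in ['a', 'e', 'd', 'c'] -> ['e', 'a', 'd', 'c']
'c': index 3 in ['e', 'a', 'd', 'c'] -> ['c', 'e', 'a', 'd']
'a': index 2 in ['c', 'e', 'a', 'd'] -> ['a', 'c', 'e', 'd']
'd': index 3 in ['a', 'c', 'e', 'd'] -> ['d', 'a', 'c', 'e']
'e': index 3 in ['d', 'a', 'c', 'e'] -> ['e', 'd', 'a', 'c']
'c': index 3 in ['e', 'd', 'a', 'c'] -> ['c', 'e', 'd', 'a']
'd': index 2 in ['c', 'e', 'd', 'a'] -> ['d', 'c', 'e', 'a']
'a': index 3 in ['d', 'c', 'e', 'a'] -> ['a', 'd', 'c', 'e']


Output: [2, 3, 2, 0, 1, 3, 2, 3, 3, 3, 2, 3]


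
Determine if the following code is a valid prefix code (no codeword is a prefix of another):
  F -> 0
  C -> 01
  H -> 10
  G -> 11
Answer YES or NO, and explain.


Checking each pair (does one codeword prefix another?):
  F='0' vs C='01': prefix -- VIOLATION

NO -- this is NOT a valid prefix code. F (0) is a prefix of C (01).


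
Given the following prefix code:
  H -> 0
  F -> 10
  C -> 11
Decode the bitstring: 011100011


Decoding step by step:
Bits 0 -> H
Bits 11 -> C
Bits 10 -> F
Bits 0 -> H
Bits 0 -> H
Bits 11 -> C


Decoded message: HCFHHC


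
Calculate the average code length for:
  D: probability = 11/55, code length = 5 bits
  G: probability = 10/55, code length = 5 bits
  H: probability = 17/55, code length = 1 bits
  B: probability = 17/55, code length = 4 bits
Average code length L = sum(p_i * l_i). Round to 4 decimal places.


Weighted contributions p_i * l_i:
  D: (11/55) * 5 = 55/55
  G: (10/55) * 5 = 50/55
  H: (17/55) * 1 = 17/55
  B: (17/55) * 4 = 68/55
Sum = (55 + 50 + 17 + 68)/55 = 190/55

L = 190/55 = 3.4545 bits/symbol


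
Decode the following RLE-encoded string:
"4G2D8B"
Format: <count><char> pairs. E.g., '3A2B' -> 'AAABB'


Expanding each <count><char> pair:
  4G -> 'GGGG'
  2D -> 'DD'
  8B -> 'BBBBBBBB'

Decoded = GGGGDDBBBBBBBB


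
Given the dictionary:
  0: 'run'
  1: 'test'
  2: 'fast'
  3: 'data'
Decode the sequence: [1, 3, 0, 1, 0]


Look up each index in the dictionary:
  1 -> 'test'
  3 -> 'data'
  0 -> 'run'
  1 -> 'test'
  0 -> 'run'

Decoded: "test data run test run"


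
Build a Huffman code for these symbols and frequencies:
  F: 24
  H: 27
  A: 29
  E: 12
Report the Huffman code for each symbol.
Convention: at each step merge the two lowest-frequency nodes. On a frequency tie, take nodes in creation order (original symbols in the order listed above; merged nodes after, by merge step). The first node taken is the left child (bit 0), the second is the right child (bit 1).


Huffman tree construction:
Step 1: Merge E(12) + F(24) = 36
Step 2: Merge H(27) + A(29) = 56
Step 3: Merge (E+F)(36) + (H+A)(56) = 92
Read each symbol's code off the tree from the root (left child = 0, right child = 1).

Codes:
  F: 01 (length 2)
  H: 10 (length 2)
  A: 11 (length 2)
  E: 00 (length 2)
Average code length: 184/92 = 2.0000 bits/symbol


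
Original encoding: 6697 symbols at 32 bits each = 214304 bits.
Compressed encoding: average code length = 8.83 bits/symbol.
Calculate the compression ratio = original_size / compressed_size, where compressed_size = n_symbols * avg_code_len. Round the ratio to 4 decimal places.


original_size = n_symbols * orig_bits = 6697 * 32 = 214304 bits
compressed_size = n_symbols * avg_code_len = 6697 * 8.83 = 59134.51 bits
ratio = original_size / compressed_size = 214304 / 59134.51 = 3.624

Compression ratio = 3.624


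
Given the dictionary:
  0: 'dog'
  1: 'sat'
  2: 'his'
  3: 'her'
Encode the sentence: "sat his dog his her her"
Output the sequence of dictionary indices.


Look up each word in the dictionary:
  'sat' -> 1
  'his' -> 2
  'dog' -> 0
  'his' -> 2
  'her' -> 3
  'her' -> 3

Encoded: [1, 2, 0, 2, 3, 3]


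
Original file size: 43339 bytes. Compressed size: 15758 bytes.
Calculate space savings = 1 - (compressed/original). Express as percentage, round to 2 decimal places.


ratio = compressed/original = 15758/43339 = 0.363599
savings = 1 - ratio = 1 - 0.363599 = 0.636401
as a percentage: 0.636401 * 100 = 63.64%

Space savings = 1 - 15758/43339 = 63.64%


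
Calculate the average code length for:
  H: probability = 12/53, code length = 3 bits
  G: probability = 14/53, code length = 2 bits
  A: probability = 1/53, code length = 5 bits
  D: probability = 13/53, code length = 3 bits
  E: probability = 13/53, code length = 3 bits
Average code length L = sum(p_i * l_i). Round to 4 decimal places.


Weighted contributions p_i * l_i:
  H: (12/53) * 3 = 36/53
  G: (14/53) * 2 = 28/53
  A: (1/53) * 5 = 5/53
  D: (13/53) * 3 = 39/53
  E: (13/53) * 3 = 39/53
Sum = (36 + 28 + 5 + 39 + 39)/53 = 147/53

L = 147/53 = 2.7736 bits/symbol


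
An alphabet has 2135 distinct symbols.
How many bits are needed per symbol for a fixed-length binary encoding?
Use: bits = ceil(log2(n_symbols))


log2(2135) = 11.06
Bracket: 2^11 = 2048 < 2135 <= 2^12 = 4096
So ceil(log2(2135)) = 12

bits = ceil(log2(2135)) = ceil(11.06) = 12 bits


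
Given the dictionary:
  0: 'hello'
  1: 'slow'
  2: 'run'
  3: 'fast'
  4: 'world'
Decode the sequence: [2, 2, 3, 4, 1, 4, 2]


Look up each index in the dictionary:
  2 -> 'run'
  2 -> 'run'
  3 -> 'fast'
  4 -> 'world'
  1 -> 'slow'
  4 -> 'world'
  2 -> 'run'

Decoded: "run run fast world slow world run"


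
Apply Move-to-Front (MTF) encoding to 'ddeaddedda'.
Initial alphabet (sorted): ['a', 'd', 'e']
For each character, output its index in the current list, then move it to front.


MTF encoding:
'd': index 1 in ['a', 'd', 'e'] -> ['d', 'a', 'e']
'd': index 0 in ['d', 'a', 'e'] -> ['d', 'a', 'e']
'e': index 2 in ['d', 'a', 'e'] -> ['e', 'd', 'a']
'a': index 2 in ['e', 'd', 'a'] -> ['a', 'e', 'd']
'd': index 2 in ['a', 'e', 'd'] -> ['d', 'a', 'e']
'd': index 0 in ['d', 'a', 'e'] -> ['d', 'a', 'e']
'e': index 2 in ['d', 'a', 'e'] -> ['e', 'd', 'a']
'd': index 1 in ['e', 'd', 'a'] -> ['d', 'e', 'a']
'd': index 0 in ['d', 'e', 'a'] -> ['d', 'e', 'a']
'a': index 2 in ['d', 'e', 'a'] -> ['a', 'd', 'e']


Output: [1, 0, 2, 2, 2, 0, 2, 1, 0, 2]


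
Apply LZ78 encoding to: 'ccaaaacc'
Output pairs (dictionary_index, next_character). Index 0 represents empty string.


LZ78 encoding steps:
Dictionary: {0: ''}
Step 1: w='' (idx 0), next='c' -> output (0, 'c'), add 'c' as idx 1
Step 2: w='c' (idx 1), next='a' -> output (1, 'a'), add 'ca' as idx 2
Step 3: w='' (idx 0), next='a' -> output (0, 'a'), add 'a' as idx 3
Step 4: w='a' (idx 3), next='a' -> output (3, 'a'), add 'aa' as idx 4
Step 5: w='c' (idx 1), next='c' -> output (1, 'c'), add 'cc' as idx 5


Encoded: [(0, 'c'), (1, 'a'), (0, 'a'), (3, 'a'), (1, 'c')]


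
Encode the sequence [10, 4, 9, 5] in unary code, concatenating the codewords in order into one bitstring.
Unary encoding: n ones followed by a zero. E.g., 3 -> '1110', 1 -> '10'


Encode each number as n ones followed by a terminating 0:
  10 -> 11111111110 (11 bits)
  4 -> 11110 (5 bits)
  9 -> 1111111110 (10 bits)
  5 -> 111110 (6 bits)
Total length = 11 + 5 + 10 + 6 = 32 bits.

Unary([10, 4, 9, 5]) = 11111111110111101111111110111110 (32 bits)


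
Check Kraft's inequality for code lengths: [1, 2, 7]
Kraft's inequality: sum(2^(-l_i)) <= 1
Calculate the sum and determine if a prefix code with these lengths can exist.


Sum = 2^(-1) + 2^(-2) + 2^(-7)
    = 0.5 + 0.25 + 0.0078125
    = 97/128 = 0.7578125
Since 0.7578125 <= 1, Kraft's inequality IS satisfied.
A prefix code with these lengths CAN exist.

Kraft sum = 0.7578125. Satisfied.


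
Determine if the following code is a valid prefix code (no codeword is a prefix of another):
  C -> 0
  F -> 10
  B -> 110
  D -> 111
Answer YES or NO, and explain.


Checking each pair (does one codeword prefix another?):
  C='0' vs F='10': no prefix
  C='0' vs B='110': no prefix
  C='0' vs D='111': no prefix
  F='10' vs C='0': no prefix
  F='10' vs B='110': no prefix
  F='10' vs D='111': no prefix
  B='110' vs C='0': no prefix
  B='110' vs F='10': no prefix
  B='110' vs D='111': no prefix
  D='111' vs C='0': no prefix
  D='111' vs F='10': no prefix
  D='111' vs B='110': no prefix
No violation found over all pairs.

YES -- this is a valid prefix code. No codeword is a prefix of any other codeword.


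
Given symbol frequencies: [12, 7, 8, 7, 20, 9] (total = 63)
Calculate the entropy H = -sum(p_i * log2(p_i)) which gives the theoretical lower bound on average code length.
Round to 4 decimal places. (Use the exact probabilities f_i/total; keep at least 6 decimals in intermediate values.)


Per-symbol terms -p_i * log2(p_i) with p_i = f_i/63:
  p = 12/63 = 0.190476: log2(p) = -2.392317, -p*log2(p) = 0.455680
  p = 7/63 = 0.111111: log2(p) = -3.169925, -p*log2(p) = 0.352214
  p = 8/63 = 0.126984: log2(p) = -2.977280, -p*log2(p) = 0.378067
  p = 7/63 = 0.111111: log2(p) = -3.169925, -p*log2(p) = 0.352214
  p = 20/63 = 0.317460: log2(p) = -1.655352, -p*log2(p) = 0.525509
  p = 9/63 = 0.142857: log2(p) = -2.807355, -p*log2(p) = 0.401051
H = 0.455680 + 0.352214 + 0.378067 + 0.352214 + 0.525509 + 0.401051 = 2.464735

H = 2.4647 bits/symbol


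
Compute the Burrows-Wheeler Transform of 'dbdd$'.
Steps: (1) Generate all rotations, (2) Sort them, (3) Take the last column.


Rotations (sorted):
  0: $dbdd -> last char: d
  1: bdd$d -> last char: d
  2: d$dbd -> last char: d
  3: dbdd$ -> last char: $
  4: dd$db -> last char: b


BWT = ddd$b


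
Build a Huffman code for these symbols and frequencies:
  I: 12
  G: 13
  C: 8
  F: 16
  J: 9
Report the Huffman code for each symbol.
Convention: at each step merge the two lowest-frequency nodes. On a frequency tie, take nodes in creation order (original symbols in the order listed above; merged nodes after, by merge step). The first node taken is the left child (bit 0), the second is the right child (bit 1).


Huffman tree construction:
Step 1: Merge C(8) + J(9) = 17
Step 2: Merge I(12) + G(13) = 25
Step 3: Merge F(16) + (C+J)(17) = 33
Step 4: Merge (I+G)(25) + (F+(C+J))(33) = 58
Read each symbol's code off the tree from the root (left child = 0, right child = 1).

Codes:
  I: 00 (length 2)
  G: 01 (length 2)
  C: 110 (length 3)
  F: 10 (length 2)
  J: 111 (length 3)
Average code length: 133/58 = 2.2931 bits/symbol


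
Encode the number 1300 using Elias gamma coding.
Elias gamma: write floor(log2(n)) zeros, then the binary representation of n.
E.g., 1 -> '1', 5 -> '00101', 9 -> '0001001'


num_bits = floor(log2(1300)) + 1 = 11
leading_zeros = num_bits - 1 = 10
binary(1300) = 10100010100

Elias gamma(1300) = '0000000000' + '10100010100' = 000000000010100010100 (21 bits)


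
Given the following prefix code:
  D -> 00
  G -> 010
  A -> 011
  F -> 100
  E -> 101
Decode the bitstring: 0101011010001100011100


Decoding step by step:
Bits 010 -> G
Bits 101 -> E
Bits 101 -> E
Bits 00 -> D
Bits 011 -> A
Bits 00 -> D
Bits 011 -> A
Bits 100 -> F


Decoded message: GEEDADAF


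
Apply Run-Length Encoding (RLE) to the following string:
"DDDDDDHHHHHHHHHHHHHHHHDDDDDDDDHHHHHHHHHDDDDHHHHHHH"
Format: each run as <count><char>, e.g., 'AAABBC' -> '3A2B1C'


Scanning runs left to right:
  i=0: run of 'D' x 6 -> '6D'
  i=6: run of 'H' x 16 -> '16H'
  i=22: run of 'D' x 8 -> '8D'
  i=30: run of 'H' x 9 -> '9H'
  i=39: run of 'D' x 4 -> '4D'
  i=43: run of 'H' x 7 -> '7H'

RLE = 6D16H8D9H4D7H


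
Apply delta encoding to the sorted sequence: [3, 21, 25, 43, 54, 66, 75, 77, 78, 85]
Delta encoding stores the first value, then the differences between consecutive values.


First value: 3
Deltas:
  21 - 3 = 18
  25 - 21 = 4
  43 - 25 = 18
  54 - 43 = 11
  66 - 54 = 12
  75 - 66 = 9
  77 - 75 = 2
  78 - 77 = 1
  85 - 78 = 7


Delta encoded: [3, 18, 4, 18, 11, 12, 9, 2, 1, 7]


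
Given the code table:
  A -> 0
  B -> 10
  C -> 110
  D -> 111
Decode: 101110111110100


Decoding:
10 -> B
111 -> D
0 -> A
111 -> D
110 -> C
10 -> B
0 -> A


Result: BDADCBA


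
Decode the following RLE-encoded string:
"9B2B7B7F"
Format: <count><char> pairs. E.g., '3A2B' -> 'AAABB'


Expanding each <count><char> pair:
  9B -> 'BBBBBBBBB'
  2B -> 'BB'
  7B -> 'BBBBBBB'
  7F -> 'FFFFFFF'

Decoded = BBBBBBBBBBBBBBBBBBFFFFFFF


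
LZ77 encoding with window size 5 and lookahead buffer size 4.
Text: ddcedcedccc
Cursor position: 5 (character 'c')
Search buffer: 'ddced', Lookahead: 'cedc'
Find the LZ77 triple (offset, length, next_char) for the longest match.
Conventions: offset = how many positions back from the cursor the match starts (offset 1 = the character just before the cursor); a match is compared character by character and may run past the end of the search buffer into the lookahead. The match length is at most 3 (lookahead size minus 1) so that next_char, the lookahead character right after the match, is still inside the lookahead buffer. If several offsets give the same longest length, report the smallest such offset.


Try each offset into the search buffer:
  offset=1 (pos 4, char 'd'): match length 0
  offset=2 (pos 3, char 'e'): match length 0
  offset=3 (pos 2, char 'c'): match length 3
  offset=4 (pos 1, char 'd'): match length 0
  offset=5 (pos 0, char 'd'): match length 0
Longest match has length 3 at offset 3.
next_char = character at position 5 + 3 = 8 -> 'c'

Best match: offset=3, length=3 (matching 'ced' starting at position 2)
LZ77 triple: (3, 3, 'c')


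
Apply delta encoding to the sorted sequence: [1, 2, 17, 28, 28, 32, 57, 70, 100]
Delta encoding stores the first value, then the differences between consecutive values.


First value: 1
Deltas:
  2 - 1 = 1
  17 - 2 = 15
  28 - 17 = 11
  28 - 28 = 0
  32 - 28 = 4
  57 - 32 = 25
  70 - 57 = 13
  100 - 70 = 30


Delta encoded: [1, 1, 15, 11, 0, 4, 25, 13, 30]


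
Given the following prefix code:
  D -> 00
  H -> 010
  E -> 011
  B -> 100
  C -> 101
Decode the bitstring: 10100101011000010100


Decoding step by step:
Bits 101 -> C
Bits 00 -> D
Bits 101 -> C
Bits 011 -> E
Bits 00 -> D
Bits 00 -> D
Bits 101 -> C
Bits 00 -> D


Decoded message: CDCEDDCD


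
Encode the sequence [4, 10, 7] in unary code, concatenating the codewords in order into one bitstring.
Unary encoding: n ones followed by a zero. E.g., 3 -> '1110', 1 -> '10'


Encode each number as n ones followed by a terminating 0:
  4 -> 11110 (5 bits)
  10 -> 11111111110 (11 bits)
  7 -> 11111110 (8 bits)
Total length = 5 + 11 + 8 = 24 bits.

Unary([4, 10, 7]) = 111101111111111011111110 (24 bits)


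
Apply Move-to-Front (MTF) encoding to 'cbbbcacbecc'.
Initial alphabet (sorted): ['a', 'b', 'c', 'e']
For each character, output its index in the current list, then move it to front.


MTF encoding:
'c': index 2 in ['a', 'b', 'c', 'e'] -> ['c', 'a', 'b', 'e']
'b': index 2 in ['c', 'a', 'b', 'e'] -> ['b', 'c', 'a', 'e']
'b': index 0 in ['b', 'c', 'a', 'e'] -> ['b', 'c', 'a', 'e']
'b': index 0 in ['b', 'c', 'a', 'e'] -> ['b', 'c', 'a', 'e']
'c': index 1 in ['b', 'c', 'a', 'e'] -> ['c', 'b', 'a', 'e']
'a': index 2 in ['c', 'b', 'a', 'e'] -> ['a', 'c', 'b', 'e']
'c': index 1 in ['a', 'c', 'b', 'e'] -> ['c', 'a', 'b', 'e']
'b': index 2 in ['c', 'a', 'b', 'e'] -> ['b', 'c', 'a', 'e']
'e': index 3 in ['b', 'c', 'a', 'e'] -> ['e', 'b', 'c', 'a']
'c': index 2 in ['e', 'b', 'c', 'a'] -> ['c', 'e', 'b', 'a']
'c': index 0 in ['c', 'e', 'b', 'a'] -> ['c', 'e', 'b', 'a']


Output: [2, 2, 0, 0, 1, 2, 1, 2, 3, 2, 0]


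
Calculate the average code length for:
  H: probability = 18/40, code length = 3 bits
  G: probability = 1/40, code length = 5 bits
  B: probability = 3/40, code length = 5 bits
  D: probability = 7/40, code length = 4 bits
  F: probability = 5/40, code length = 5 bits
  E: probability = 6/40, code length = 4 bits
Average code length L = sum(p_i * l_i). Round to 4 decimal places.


Weighted contributions p_i * l_i:
  H: (18/40) * 3 = 54/40
  G: (1/40) * 5 = 5/40
  B: (3/40) * 5 = 15/40
  D: (7/40) * 4 = 28/40
  F: (5/40) * 5 = 25/40
  E: (6/40) * 4 = 24/40
Sum = (54 + 5 + 15 + 28 + 25 + 24)/40 = 151/40

L = 151/40 = 3.7750 bits/symbol


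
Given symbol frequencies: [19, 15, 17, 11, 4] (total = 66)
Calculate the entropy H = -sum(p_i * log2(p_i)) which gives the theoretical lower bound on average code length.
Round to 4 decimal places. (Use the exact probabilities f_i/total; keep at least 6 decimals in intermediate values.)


Per-symbol terms -p_i * log2(p_i) with p_i = f_i/66:
  p = 19/66 = 0.287879: log2(p) = -1.796467, -p*log2(p) = 0.517165
  p = 15/66 = 0.227273: log2(p) = -2.137504, -p*log2(p) = 0.485796
  p = 17/66 = 0.257576: log2(p) = -1.956931, -p*log2(p) = 0.504058
  p = 11/66 = 0.166667: log2(p) = -2.584963, -p*log2(p) = 0.430827
  p = 4/66 = 0.060606: log2(p) = -4.044394, -p*log2(p) = 0.245115
H = 0.517165 + 0.485796 + 0.504058 + 0.430827 + 0.245115 = 2.182961

H = 2.183 bits/symbol


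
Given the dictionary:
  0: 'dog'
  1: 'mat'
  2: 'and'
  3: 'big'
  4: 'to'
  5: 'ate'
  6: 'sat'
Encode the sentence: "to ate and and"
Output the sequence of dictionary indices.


Look up each word in the dictionary:
  'to' -> 4
  'ate' -> 5
  'and' -> 2
  'and' -> 2

Encoded: [4, 5, 2, 2]


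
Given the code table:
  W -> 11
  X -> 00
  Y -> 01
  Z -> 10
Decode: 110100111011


Decoding:
11 -> W
01 -> Y
00 -> X
11 -> W
10 -> Z
11 -> W


Result: WYXWZW


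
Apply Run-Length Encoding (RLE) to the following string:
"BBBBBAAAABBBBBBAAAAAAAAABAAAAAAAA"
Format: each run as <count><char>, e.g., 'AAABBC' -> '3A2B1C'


Scanning runs left to right:
  i=0: run of 'B' x 5 -> '5B'
  i=5: run of 'A' x 4 -> '4A'
  i=9: run of 'B' x 6 -> '6B'
  i=15: run of 'A' x 9 -> '9A'
  i=24: run of 'B' x 1 -> '1B'
  i=25: run of 'A' x 8 -> '8A'

RLE = 5B4A6B9A1B8A


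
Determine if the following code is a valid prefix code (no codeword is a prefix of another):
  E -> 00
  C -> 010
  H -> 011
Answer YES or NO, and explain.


Checking each pair (does one codeword prefix another?):
  E='00' vs C='010': no prefix
  E='00' vs H='011': no prefix
  C='010' vs E='00': no prefix
  C='010' vs H='011': no prefix
  H='011' vs E='00': no prefix
  H='011' vs C='010': no prefix
No violation found over all pairs.

YES -- this is a valid prefix code. No codeword is a prefix of any other codeword.


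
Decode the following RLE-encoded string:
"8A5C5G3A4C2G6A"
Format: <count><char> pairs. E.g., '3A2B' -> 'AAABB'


Expanding each <count><char> pair:
  8A -> 'AAAAAAAA'
  5C -> 'CCCCC'
  5G -> 'GGGGG'
  3A -> 'AAA'
  4C -> 'CCCC'
  2G -> 'GG'
  6A -> 'AAAAAA'

Decoded = AAAAAAAACCCCCGGGGGAAACCCCGGAAAAAA


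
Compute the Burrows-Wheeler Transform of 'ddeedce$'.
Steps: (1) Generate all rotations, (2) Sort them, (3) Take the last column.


Rotations (sorted):
  0: $ddeedce -> last char: e
  1: ce$ddeed -> last char: d
  2: dce$ddee -> last char: e
  3: ddeedce$ -> last char: $
  4: deedce$d -> last char: d
  5: e$ddeedc -> last char: c
  6: edce$dde -> last char: e
  7: eedce$dd -> last char: d


BWT = ede$dced


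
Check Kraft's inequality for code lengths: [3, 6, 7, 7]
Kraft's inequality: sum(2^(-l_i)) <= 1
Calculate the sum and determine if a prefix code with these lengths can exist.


Sum = 2^(-3) + 2^(-6) + 2^(-7) + 2^(-7)
    = 0.125 + 0.015625 + 0.0078125 + 0.0078125
    = 20/128 = 0.15625
Since 0.15625 <= 1, Kraft's inequality IS satisfied.
A prefix code with these lengths CAN exist.

Kraft sum = 0.15625. Satisfied.


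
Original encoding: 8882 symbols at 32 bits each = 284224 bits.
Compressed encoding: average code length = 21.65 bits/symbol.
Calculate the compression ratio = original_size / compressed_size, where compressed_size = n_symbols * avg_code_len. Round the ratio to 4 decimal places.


original_size = n_symbols * orig_bits = 8882 * 32 = 284224 bits
compressed_size = n_symbols * avg_code_len = 8882 * 21.65 = 192295.3 bits
ratio = original_size / compressed_size = 284224 / 192295.3 = 1.4781

Compression ratio = 1.4781


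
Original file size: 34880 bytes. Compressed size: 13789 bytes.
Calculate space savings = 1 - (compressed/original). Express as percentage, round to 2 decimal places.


ratio = compressed/original = 13789/34880 = 0.395327
savings = 1 - ratio = 1 - 0.395327 = 0.604673
as a percentage: 0.604673 * 100 = 60.47%

Space savings = 1 - 13789/34880 = 60.47%


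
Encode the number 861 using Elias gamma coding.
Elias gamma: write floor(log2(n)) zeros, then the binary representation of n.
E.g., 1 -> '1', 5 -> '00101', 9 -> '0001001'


num_bits = floor(log2(861)) + 1 = 10
leading_zeros = num_bits - 1 = 9
binary(861) = 1101011101

Elias gamma(861) = '000000000' + '1101011101' = 0000000001101011101 (19 bits)


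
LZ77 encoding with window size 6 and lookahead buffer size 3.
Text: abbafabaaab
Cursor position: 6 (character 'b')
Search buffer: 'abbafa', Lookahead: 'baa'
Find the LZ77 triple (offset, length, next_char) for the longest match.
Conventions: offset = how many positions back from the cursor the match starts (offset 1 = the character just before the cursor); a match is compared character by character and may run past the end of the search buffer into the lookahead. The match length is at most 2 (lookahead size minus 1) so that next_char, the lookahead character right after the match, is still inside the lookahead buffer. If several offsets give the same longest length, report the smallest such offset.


Try each offset into the search buffer:
  offset=1 (pos 5, char 'a'): match length 0
  offset=2 (pos 4, char 'f'): match length 0
  offset=3 (pos 3, char 'a'): match length 0
  offset=4 (pos 2, char 'b'): match length 2
  offset=5 (pos 1, char 'b'): match length 1
  offset=6 (pos 0, char 'a'): match length 0
Longest match has length 2 at offset 4.
next_char = character at position 6 + 2 = 8 -> 'a'

Best match: offset=4, length=2 (matching 'ba' starting at position 2)
LZ77 triple: (4, 2, 'a')


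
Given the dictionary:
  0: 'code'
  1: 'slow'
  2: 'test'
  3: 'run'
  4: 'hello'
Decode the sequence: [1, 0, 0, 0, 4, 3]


Look up each index in the dictionary:
  1 -> 'slow'
  0 -> 'code'
  0 -> 'code'
  0 -> 'code'
  4 -> 'hello'
  3 -> 'run'

Decoded: "slow code code code hello run"


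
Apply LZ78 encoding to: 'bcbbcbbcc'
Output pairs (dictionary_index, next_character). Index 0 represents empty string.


LZ78 encoding steps:
Dictionary: {0: ''}
Step 1: w='' (idx 0), next='b' -> output (0, 'b'), add 'b' as idx 1
Step 2: w='' (idx 0), next='c' -> output (0, 'c'), add 'c' as idx 2
Step 3: w='b' (idx 1), next='b' -> output (1, 'b'), add 'bb' as idx 3
Step 4: w='c' (idx 2), next='b' -> output (2, 'b'), add 'cb' as idx 4
Step 5: w='b' (idx 1), next='c' -> output (1, 'c'), add 'bc' as idx 5
Step 6: w='c' (idx 2), end of input -> output (2, '')


Encoded: [(0, 'b'), (0, 'c'), (1, 'b'), (2, 'b'), (1, 'c'), (2, '')]


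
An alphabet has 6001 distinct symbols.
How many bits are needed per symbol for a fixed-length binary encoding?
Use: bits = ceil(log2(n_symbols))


log2(6001) = 12.551
Bracket: 2^12 = 4096 < 6001 <= 2^13 = 8192
So ceil(log2(6001)) = 13

bits = ceil(log2(6001)) = ceil(12.551) = 13 bits


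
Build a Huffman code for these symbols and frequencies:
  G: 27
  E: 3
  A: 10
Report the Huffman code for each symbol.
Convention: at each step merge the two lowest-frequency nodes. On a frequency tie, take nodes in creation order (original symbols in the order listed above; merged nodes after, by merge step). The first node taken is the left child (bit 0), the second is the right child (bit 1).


Huffman tree construction:
Step 1: Merge E(3) + A(10) = 13
Step 2: Merge (E+A)(13) + G(27) = 40
Read each symbol's code off the tree from the root (left child = 0, right child = 1).

Codes:
  G: 1 (length 1)
  E: 00 (length 2)
  A: 01 (length 2)
Average code length: 53/40 = 1.3250 bits/symbol


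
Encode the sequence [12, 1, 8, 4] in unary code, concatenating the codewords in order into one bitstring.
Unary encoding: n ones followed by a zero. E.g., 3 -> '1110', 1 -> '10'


Encode each number as n ones followed by a terminating 0:
  12 -> 1111111111110 (13 bits)
  1 -> 10 (2 bits)
  8 -> 111111110 (9 bits)
  4 -> 11110 (5 bits)
Total length = 13 + 2 + 9 + 5 = 29 bits.

Unary([12, 1, 8, 4]) = 11111111111101011111111011110 (29 bits)


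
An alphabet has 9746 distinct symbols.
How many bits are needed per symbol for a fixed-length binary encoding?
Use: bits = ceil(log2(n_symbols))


log2(9746) = 13.2506
Bracket: 2^13 = 8192 < 9746 <= 2^14 = 16384
So ceil(log2(9746)) = 14

bits = ceil(log2(9746)) = ceil(13.2506) = 14 bits


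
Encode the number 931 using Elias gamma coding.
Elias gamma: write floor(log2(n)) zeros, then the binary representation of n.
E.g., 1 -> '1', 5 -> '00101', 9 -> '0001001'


num_bits = floor(log2(931)) + 1 = 10
leading_zeros = num_bits - 1 = 9
binary(931) = 1110100011

Elias gamma(931) = '000000000' + '1110100011' = 0000000001110100011 (19 bits)


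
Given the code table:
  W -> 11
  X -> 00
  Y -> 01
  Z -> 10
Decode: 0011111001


Decoding:
00 -> X
11 -> W
11 -> W
10 -> Z
01 -> Y


Result: XWWZY


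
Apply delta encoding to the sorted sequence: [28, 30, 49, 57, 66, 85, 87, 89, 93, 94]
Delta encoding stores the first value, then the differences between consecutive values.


First value: 28
Deltas:
  30 - 28 = 2
  49 - 30 = 19
  57 - 49 = 8
  66 - 57 = 9
  85 - 66 = 19
  87 - 85 = 2
  89 - 87 = 2
  93 - 89 = 4
  94 - 93 = 1


Delta encoded: [28, 2, 19, 8, 9, 19, 2, 2, 4, 1]


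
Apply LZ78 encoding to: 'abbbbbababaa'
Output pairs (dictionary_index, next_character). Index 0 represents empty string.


LZ78 encoding steps:
Dictionary: {0: ''}
Step 1: w='' (idx 0), next='a' -> output (0, 'a'), add 'a' as idx 1
Step 2: w='' (idx 0), next='b' -> output (0, 'b'), add 'b' as idx 2
Step 3: w='b' (idx 2), next='b' -> output (2, 'b'), add 'bb' as idx 3
Step 4: w='bb' (idx 3), next='a' -> output (3, 'a'), add 'bba' as idx 4
Step 5: w='b' (idx 2), next='a' -> output (2, 'a'), add 'ba' as idx 5
Step 6: w='ba' (idx 5), next='a' -> output (5, 'a'), add 'baa' as idx 6


Encoded: [(0, 'a'), (0, 'b'), (2, 'b'), (3, 'a'), (2, 'a'), (5, 'a')]


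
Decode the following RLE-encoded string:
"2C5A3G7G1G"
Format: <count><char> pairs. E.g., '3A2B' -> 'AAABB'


Expanding each <count><char> pair:
  2C -> 'CC'
  5A -> 'AAAAA'
  3G -> 'GGG'
  7G -> 'GGGGGGG'
  1G -> 'G'

Decoded = CCAAAAAGGGGGGGGGGG


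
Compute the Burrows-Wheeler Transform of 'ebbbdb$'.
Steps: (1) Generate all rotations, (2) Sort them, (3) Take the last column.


Rotations (sorted):
  0: $ebbbdb -> last char: b
  1: b$ebbbd -> last char: d
  2: bbbdb$e -> last char: e
  3: bbdb$eb -> last char: b
  4: bdb$ebb -> last char: b
  5: db$ebbb -> last char: b
  6: ebbbdb$ -> last char: $


BWT = bdebbb$


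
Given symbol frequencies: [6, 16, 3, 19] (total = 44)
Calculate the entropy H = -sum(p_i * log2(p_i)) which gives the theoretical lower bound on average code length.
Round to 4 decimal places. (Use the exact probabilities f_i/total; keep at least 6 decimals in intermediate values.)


Per-symbol terms -p_i * log2(p_i) with p_i = f_i/44:
  p = 6/44 = 0.136364: log2(p) = -2.874469, -p*log2(p) = 0.391973
  p = 16/44 = 0.363636: log2(p) = -1.459432, -p*log2(p) = 0.530702
  p = 3/44 = 0.068182: log2(p) = -3.874469, -p*log2(p) = 0.264168
  p = 19/44 = 0.431818: log2(p) = -1.211504, -p*log2(p) = 0.523149
H = 0.391973 + 0.530702 + 0.264168 + 0.523149 = 1.709992

H = 1.71 bits/symbol


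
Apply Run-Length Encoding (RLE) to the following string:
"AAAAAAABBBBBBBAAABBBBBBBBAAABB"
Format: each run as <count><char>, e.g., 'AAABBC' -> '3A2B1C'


Scanning runs left to right:
  i=0: run of 'A' x 7 -> '7A'
  i=7: run of 'B' x 7 -> '7B'
  i=14: run of 'A' x 3 -> '3A'
  i=17: run of 'B' x 8 -> '8B'
  i=25: run of 'A' x 3 -> '3A'
  i=28: run of 'B' x 2 -> '2B'

RLE = 7A7B3A8B3A2B


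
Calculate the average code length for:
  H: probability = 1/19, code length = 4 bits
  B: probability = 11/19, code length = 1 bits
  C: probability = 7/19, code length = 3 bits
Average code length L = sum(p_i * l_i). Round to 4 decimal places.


Weighted contributions p_i * l_i:
  H: (1/19) * 4 = 4/19
  B: (11/19) * 1 = 11/19
  C: (7/19) * 3 = 21/19
Sum = (4 + 11 + 21)/19 = 36/19

L = 36/19 = 1.8947 bits/symbol


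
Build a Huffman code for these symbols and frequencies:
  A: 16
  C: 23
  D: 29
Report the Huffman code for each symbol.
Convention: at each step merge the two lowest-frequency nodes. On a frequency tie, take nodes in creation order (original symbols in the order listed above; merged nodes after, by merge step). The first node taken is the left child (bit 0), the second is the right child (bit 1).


Huffman tree construction:
Step 1: Merge A(16) + C(23) = 39
Step 2: Merge D(29) + (A+C)(39) = 68
Read each symbol's code off the tree from the root (left child = 0, right child = 1).

Codes:
  A: 10 (length 2)
  C: 11 (length 2)
  D: 0 (length 1)
Average code length: 107/68 = 1.5735 bits/symbol


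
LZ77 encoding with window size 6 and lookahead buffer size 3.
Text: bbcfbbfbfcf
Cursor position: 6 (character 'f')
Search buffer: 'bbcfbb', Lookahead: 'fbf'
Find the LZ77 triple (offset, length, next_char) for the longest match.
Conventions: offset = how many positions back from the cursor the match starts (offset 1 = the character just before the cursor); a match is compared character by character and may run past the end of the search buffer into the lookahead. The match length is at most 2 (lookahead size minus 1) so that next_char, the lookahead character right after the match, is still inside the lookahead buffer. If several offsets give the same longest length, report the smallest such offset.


Try each offset into the search buffer:
  offset=1 (pos 5, char 'b'): match length 0
  offset=2 (pos 4, char 'b'): match length 0
  offset=3 (pos 3, char 'f'): match length 2
  offset=4 (pos 2, char 'c'): match length 0
  offset=5 (pos 1, char 'b'): match length 0
  offset=6 (pos 0, char 'b'): match length 0
Longest match has length 2 at offset 3.
next_char = character at position 6 + 2 = 8 -> 'f'

Best match: offset=3, length=2 (matching 'fb' starting at position 3)
LZ77 triple: (3, 2, 'f')


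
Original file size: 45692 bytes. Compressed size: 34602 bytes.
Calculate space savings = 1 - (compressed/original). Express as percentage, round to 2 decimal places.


ratio = compressed/original = 34602/45692 = 0.757288
savings = 1 - ratio = 1 - 0.757288 = 0.242712
as a percentage: 0.242712 * 100 = 24.27%

Space savings = 1 - 34602/45692 = 24.27%


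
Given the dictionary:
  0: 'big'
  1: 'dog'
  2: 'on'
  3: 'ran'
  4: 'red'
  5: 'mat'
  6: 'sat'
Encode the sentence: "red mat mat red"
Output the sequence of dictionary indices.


Look up each word in the dictionary:
  'red' -> 4
  'mat' -> 5
  'mat' -> 5
  'red' -> 4

Encoded: [4, 5, 5, 4]


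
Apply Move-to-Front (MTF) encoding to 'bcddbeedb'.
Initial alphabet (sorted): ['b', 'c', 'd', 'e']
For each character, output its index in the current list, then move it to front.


MTF encoding:
'b': index 0 in ['b', 'c', 'd', 'e'] -> ['b', 'c', 'd', 'e']
'c': index 1 in ['b', 'c', 'd', 'e'] -> ['c', 'b', 'd', 'e']
'd': index 2 in ['c', 'b', 'd', 'e'] -> ['d', 'c', 'b', 'e']
'd': index 0 in ['d', 'c', 'b', 'e'] -> ['d', 'c', 'b', 'e']
'b': index 2 in ['d', 'c', 'b', 'e'] -> ['b', 'd', 'c', 'e']
'e': index 3 in ['b', 'd', 'c', 'e'] -> ['e', 'b', 'd', 'c']
'e': index 0 in ['e', 'b', 'd', 'c'] -> ['e', 'b', 'd', 'c']
'd': index 2 in ['e', 'b', 'd', 'c'] -> ['d', 'e', 'b', 'c']
'b': index 2 in ['d', 'e', 'b', 'c'] -> ['b', 'd', 'e', 'c']


Output: [0, 1, 2, 0, 2, 3, 0, 2, 2]


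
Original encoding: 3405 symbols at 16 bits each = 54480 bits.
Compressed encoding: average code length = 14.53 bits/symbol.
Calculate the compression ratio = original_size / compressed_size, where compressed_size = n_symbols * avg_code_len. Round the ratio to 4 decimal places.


original_size = n_symbols * orig_bits = 3405 * 16 = 54480 bits
compressed_size = n_symbols * avg_code_len = 3405 * 14.53 = 49474.65 bits
ratio = original_size / compressed_size = 54480 / 49474.65 = 1.1012

Compression ratio = 1.1012


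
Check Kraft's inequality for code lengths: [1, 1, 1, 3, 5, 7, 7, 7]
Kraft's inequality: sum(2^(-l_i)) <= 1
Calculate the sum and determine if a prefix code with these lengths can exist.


Sum = 2^(-1) + 2^(-1) + 2^(-1) + 2^(-3) + 2^(-5) + 2^(-7) + 2^(-7) + 2^(-7)
    = 0.5 + 0.5 + 0.5 + 0.125 + 0.03125 + 0.0078125 + 0.0078125 + 0.0078125
    = 215/128 = 1.6796875
Since 1.6796875 > 1, Kraft's inequality is NOT satisfied.
A prefix code with these lengths CANNOT exist.

Kraft sum = 1.6796875. Not satisfied.


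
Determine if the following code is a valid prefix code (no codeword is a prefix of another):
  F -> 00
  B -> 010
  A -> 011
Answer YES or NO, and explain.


Checking each pair (does one codeword prefix another?):
  F='00' vs B='010': no prefix
  F='00' vs A='011': no prefix
  B='010' vs F='00': no prefix
  B='010' vs A='011': no prefix
  A='011' vs F='00': no prefix
  A='011' vs B='010': no prefix
No violation found over all pairs.

YES -- this is a valid prefix code. No codeword is a prefix of any other codeword.


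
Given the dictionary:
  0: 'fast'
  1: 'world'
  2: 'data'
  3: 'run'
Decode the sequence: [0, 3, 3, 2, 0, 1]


Look up each index in the dictionary:
  0 -> 'fast'
  3 -> 'run'
  3 -> 'run'
  2 -> 'data'
  0 -> 'fast'
  1 -> 'world'

Decoded: "fast run run data fast world"


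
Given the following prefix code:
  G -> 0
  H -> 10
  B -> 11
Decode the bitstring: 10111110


Decoding step by step:
Bits 10 -> H
Bits 11 -> B
Bits 11 -> B
Bits 10 -> H


Decoded message: HBBH


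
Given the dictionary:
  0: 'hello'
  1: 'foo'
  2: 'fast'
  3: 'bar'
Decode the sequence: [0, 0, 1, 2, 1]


Look up each index in the dictionary:
  0 -> 'hello'
  0 -> 'hello'
  1 -> 'foo'
  2 -> 'fast'
  1 -> 'foo'

Decoded: "hello hello foo fast foo"


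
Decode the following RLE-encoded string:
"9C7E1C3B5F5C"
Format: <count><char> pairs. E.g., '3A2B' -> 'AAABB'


Expanding each <count><char> pair:
  9C -> 'CCCCCCCCC'
  7E -> 'EEEEEEE'
  1C -> 'C'
  3B -> 'BBB'
  5F -> 'FFFFF'
  5C -> 'CCCCC'

Decoded = CCCCCCCCCEEEEEEECBBBFFFFFCCCCC


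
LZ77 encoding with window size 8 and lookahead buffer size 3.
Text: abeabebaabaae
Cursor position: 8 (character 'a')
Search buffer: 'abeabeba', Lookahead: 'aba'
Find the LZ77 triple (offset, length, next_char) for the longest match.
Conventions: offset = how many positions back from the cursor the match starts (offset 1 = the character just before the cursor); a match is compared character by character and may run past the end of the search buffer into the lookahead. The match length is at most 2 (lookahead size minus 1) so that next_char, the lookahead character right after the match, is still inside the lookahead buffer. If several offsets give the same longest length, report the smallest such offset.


Try each offset into the search buffer:
  offset=1 (pos 7, char 'a'): match length 1
  offset=2 (pos 6, char 'b'): match length 0
  offset=3 (pos 5, char 'e'): match length 0
  offset=4 (pos 4, char 'b'): match length 0
  offset=5 (pos 3, char 'a'): match length 2
  offset=6 (pos 2, char 'e'): match length 0
  offset=7 (pos 1, char 'b'): match length 0
  offset=8 (pos 0, char 'a'): match length 2
Longest match has length 2, found at offsets 5, 8; take the smallest, offset 5.
next_char = character at position 8 + 2 = 10 -> 'a'

Best match: offset=5, length=2 (matching 'ab' starting at position 3)
LZ77 triple: (5, 2, 'a')


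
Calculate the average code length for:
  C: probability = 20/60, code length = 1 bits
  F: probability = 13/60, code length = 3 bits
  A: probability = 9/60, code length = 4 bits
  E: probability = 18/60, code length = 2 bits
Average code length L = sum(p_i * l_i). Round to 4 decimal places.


Weighted contributions p_i * l_i:
  C: (20/60) * 1 = 20/60
  F: (13/60) * 3 = 39/60
  A: (9/60) * 4 = 36/60
  E: (18/60) * 2 = 36/60
Sum = (20 + 39 + 36 + 36)/60 = 131/60

L = 131/60 = 2.1833 bits/symbol


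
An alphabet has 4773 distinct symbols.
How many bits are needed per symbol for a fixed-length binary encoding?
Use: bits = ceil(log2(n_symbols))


log2(4773) = 12.2207
Bracket: 2^12 = 4096 < 4773 <= 2^13 = 8192
So ceil(log2(4773)) = 13

bits = ceil(log2(4773)) = ceil(12.2207) = 13 bits


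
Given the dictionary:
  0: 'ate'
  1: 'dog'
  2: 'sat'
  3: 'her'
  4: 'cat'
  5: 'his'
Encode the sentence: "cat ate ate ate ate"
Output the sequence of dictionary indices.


Look up each word in the dictionary:
  'cat' -> 4
  'ate' -> 0
  'ate' -> 0
  'ate' -> 0
  'ate' -> 0

Encoded: [4, 0, 0, 0, 0]


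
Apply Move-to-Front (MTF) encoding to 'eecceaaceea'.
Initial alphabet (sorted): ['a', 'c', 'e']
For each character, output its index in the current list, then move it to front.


MTF encoding:
'e': index 2 in ['a', 'c', 'e'] -> ['e', 'a', 'c']
'e': index 0 in ['e', 'a', 'c'] -> ['e', 'a', 'c']
'c': index 2 in ['e', 'a', 'c'] -> ['c', 'e', 'a']
'c': index 0 in ['c', 'e', 'a'] -> ['c', 'e', 'a']
'e': index 1 in ['c', 'e', 'a'] -> ['e', 'c', 'a']
'a': index 2 in ['e', 'c', 'a'] -> ['a', 'e', 'c']
'a': index 0 in ['a', 'e', 'c'] -> ['a', 'e', 'c']
'c': index 2 in ['a', 'e', 'c'] -> ['c', 'a', 'e']
'e': index 2 in ['c', 'a', 'e'] -> ['e', 'c', 'a']
'e': index 0 in ['e', 'c', 'a'] -> ['e', 'c', 'a']
'a': index 2 in ['e', 'c', 'a'] -> ['a', 'e', 'c']


Output: [2, 0, 2, 0, 1, 2, 0, 2, 2, 0, 2]


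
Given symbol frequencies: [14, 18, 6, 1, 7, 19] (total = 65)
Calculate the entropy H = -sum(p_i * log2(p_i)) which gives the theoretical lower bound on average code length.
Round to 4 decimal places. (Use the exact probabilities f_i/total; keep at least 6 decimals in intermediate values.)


Per-symbol terms -p_i * log2(p_i) with p_i = f_i/65:
  p = 14/65 = 0.215385: log2(p) = -2.215013, -p*log2(p) = 0.477080
  p = 18/65 = 0.276923: log2(p) = -1.852443, -p*log2(p) = 0.512984
  p = 6/65 = 0.092308: log2(p) = -3.437405, -p*log2(p) = 0.317299
  p = 1/65 = 0.015385: log2(p) = -6.022368, -p*log2(p) = 0.092652
  p = 7/65 = 0.107692: log2(p) = -3.215013, -p*log2(p) = 0.346232
  p = 19/65 = 0.292308: log2(p) = -1.774440, -p*log2(p) = 0.518683
H = 0.477080 + 0.512984 + 0.317299 + 0.092652 + 0.346232 + 0.518683 = 2.264930

H = 2.2649 bits/symbol
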